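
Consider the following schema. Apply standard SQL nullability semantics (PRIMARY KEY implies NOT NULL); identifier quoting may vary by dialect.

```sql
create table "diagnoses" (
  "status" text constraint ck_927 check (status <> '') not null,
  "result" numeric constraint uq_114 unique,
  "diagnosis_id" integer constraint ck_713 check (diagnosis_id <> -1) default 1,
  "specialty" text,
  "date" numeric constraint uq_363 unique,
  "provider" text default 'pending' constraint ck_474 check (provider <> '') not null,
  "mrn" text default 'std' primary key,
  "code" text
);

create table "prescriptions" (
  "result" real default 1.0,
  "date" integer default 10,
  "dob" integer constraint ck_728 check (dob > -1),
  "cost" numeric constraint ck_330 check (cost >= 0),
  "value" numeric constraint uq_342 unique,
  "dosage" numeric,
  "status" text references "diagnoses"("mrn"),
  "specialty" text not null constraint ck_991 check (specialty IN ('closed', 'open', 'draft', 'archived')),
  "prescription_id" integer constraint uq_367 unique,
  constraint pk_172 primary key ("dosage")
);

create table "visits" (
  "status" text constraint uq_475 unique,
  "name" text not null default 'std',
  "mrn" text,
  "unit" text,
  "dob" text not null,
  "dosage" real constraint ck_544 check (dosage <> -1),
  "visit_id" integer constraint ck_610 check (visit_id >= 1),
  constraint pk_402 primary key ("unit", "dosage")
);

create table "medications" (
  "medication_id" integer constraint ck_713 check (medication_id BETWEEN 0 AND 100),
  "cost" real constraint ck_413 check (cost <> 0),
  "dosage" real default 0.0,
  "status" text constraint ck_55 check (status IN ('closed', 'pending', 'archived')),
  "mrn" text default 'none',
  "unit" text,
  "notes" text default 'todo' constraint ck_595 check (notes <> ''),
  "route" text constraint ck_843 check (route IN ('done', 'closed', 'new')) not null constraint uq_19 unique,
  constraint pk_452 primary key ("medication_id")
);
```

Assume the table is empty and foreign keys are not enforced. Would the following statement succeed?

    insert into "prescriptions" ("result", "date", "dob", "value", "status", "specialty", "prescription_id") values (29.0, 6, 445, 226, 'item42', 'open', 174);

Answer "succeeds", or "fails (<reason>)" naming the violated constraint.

dosage is omitted from the column list and has no DEFAULT, so it would receive NULL.
But dosage is part of the PRIMARY KEY (implied NOT NULL).

fails (NOT NULL on dosage)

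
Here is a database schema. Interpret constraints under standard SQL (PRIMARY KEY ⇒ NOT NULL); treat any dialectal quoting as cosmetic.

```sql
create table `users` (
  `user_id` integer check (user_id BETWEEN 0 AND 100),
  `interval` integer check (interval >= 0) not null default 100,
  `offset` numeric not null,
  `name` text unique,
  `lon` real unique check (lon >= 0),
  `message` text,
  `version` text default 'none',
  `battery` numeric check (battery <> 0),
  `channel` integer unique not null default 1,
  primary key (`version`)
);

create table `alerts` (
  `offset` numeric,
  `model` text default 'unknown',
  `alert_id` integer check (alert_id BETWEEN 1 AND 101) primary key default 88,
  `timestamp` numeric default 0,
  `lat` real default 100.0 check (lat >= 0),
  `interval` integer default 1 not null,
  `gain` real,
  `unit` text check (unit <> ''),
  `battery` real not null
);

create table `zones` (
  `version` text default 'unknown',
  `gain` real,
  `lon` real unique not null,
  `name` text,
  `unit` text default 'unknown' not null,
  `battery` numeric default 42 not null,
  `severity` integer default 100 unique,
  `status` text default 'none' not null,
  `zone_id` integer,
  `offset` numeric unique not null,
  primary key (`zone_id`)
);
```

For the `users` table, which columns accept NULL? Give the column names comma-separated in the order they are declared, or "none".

- user_id: CHECK does not forbid NULL (a CHECK constraint passes when its expression is NULL) → nullable.
- interval: declared NOT NULL → not nullable.
- offset: declared NOT NULL → not nullable.
- name: UNIQUE does not imply NOT NULL → nullable.
- lon: CHECK does not forbid NULL (a CHECK constraint passes when its expression is NULL) → nullable.
- message: no NOT NULL constraint applies → nullable.
- version: part of the PRIMARY KEY, which implies NOT NULL → not nullable.
- battery: CHECK does not forbid NULL (a CHECK constraint passes when its expression is NULL) → nullable.
- channel: declared NOT NULL → not nullable.

user_id, name, lon, message, battery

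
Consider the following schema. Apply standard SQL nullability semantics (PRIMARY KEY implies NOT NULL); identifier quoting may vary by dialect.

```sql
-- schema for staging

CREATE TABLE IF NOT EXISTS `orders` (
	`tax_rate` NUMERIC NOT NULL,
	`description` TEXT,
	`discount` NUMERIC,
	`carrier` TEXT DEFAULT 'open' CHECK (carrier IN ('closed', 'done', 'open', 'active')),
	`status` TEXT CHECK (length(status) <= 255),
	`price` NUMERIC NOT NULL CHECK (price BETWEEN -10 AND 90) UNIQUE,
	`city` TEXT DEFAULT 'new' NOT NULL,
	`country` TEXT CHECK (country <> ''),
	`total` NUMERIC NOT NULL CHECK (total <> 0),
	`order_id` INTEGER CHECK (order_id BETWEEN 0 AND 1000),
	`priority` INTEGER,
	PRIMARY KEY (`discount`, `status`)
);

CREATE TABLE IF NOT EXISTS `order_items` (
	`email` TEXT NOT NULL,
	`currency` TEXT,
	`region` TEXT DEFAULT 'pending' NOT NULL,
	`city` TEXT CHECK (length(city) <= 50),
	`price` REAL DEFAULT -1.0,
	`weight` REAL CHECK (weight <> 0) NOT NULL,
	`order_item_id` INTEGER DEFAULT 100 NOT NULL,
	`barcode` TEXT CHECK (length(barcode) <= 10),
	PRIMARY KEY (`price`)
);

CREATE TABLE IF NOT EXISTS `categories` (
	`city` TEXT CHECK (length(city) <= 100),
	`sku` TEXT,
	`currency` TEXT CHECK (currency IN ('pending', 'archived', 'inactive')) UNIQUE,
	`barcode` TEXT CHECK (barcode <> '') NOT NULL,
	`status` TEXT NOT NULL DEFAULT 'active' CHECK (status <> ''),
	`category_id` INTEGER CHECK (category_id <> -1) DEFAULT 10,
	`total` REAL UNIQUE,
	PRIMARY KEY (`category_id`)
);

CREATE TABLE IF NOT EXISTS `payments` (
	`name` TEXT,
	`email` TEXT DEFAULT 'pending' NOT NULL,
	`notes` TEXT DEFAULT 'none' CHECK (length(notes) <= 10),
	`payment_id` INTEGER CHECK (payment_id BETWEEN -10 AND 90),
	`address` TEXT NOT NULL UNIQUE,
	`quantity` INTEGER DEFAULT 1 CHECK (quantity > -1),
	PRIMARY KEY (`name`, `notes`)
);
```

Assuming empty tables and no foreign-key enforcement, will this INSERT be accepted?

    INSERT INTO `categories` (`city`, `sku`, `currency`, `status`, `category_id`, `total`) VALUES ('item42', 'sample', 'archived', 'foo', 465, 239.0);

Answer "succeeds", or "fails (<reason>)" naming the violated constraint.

barcode is omitted from the column list and has no DEFAULT, so it would receive NULL.
But barcode is declared NOT NULL.

fails (NOT NULL on barcode)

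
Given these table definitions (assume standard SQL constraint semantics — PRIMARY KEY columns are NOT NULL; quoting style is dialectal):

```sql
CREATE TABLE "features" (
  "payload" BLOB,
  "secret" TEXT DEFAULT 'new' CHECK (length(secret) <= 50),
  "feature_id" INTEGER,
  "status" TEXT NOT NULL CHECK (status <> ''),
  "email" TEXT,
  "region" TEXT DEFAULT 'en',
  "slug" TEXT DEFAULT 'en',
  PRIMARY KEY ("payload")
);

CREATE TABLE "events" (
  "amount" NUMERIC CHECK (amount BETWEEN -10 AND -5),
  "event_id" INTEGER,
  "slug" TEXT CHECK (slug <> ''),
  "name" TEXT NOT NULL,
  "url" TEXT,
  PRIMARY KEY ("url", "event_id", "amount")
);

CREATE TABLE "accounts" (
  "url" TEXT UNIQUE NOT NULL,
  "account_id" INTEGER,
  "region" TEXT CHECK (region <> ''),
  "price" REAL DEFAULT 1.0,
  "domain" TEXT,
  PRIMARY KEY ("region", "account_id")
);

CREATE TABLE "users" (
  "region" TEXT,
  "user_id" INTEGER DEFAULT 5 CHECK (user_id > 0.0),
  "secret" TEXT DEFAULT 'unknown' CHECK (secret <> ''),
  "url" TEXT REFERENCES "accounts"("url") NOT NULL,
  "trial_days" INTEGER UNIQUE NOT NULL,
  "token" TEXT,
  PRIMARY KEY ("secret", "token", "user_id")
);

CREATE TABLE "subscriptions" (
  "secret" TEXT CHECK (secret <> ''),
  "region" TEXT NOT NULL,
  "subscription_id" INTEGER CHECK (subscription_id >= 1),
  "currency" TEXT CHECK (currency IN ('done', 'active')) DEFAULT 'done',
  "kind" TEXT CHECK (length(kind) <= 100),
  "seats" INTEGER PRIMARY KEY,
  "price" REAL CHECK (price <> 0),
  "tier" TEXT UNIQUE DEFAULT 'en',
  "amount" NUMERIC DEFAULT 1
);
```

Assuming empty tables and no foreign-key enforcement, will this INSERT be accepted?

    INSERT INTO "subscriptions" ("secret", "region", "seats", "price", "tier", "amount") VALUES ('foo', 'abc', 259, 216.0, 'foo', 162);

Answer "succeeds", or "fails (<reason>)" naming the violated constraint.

NOT NULL columns: region is supplied; seats is supplied.
CHECK constraints: 'foo' satisfies (secret <> ''); 216.0 satisfies (price <> 0).
No constraint is violated.

succeeds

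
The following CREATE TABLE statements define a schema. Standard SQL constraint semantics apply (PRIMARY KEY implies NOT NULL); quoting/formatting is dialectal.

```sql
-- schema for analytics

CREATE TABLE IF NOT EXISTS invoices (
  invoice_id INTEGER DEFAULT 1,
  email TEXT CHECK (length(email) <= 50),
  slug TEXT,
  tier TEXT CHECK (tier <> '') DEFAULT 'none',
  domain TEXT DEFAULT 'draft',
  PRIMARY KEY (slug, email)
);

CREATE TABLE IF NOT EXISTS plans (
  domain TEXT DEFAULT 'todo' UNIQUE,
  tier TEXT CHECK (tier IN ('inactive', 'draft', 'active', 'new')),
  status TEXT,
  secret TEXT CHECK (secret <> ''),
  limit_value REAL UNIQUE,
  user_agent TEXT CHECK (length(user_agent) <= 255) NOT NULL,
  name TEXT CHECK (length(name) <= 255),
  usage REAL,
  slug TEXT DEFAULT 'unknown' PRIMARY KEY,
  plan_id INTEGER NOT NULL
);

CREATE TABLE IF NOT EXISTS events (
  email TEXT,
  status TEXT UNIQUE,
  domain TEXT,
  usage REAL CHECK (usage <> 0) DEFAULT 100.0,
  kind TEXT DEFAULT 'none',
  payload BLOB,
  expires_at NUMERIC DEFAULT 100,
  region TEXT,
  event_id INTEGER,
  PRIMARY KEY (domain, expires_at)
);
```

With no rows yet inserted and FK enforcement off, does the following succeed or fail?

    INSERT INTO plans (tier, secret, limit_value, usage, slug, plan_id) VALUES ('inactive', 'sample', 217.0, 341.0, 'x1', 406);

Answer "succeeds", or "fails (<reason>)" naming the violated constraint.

fails (NOT NULL on user_agent)

user_agent is omitted from the column list and has no DEFAULT, so it would receive NULL.
But user_agent is declared NOT NULL.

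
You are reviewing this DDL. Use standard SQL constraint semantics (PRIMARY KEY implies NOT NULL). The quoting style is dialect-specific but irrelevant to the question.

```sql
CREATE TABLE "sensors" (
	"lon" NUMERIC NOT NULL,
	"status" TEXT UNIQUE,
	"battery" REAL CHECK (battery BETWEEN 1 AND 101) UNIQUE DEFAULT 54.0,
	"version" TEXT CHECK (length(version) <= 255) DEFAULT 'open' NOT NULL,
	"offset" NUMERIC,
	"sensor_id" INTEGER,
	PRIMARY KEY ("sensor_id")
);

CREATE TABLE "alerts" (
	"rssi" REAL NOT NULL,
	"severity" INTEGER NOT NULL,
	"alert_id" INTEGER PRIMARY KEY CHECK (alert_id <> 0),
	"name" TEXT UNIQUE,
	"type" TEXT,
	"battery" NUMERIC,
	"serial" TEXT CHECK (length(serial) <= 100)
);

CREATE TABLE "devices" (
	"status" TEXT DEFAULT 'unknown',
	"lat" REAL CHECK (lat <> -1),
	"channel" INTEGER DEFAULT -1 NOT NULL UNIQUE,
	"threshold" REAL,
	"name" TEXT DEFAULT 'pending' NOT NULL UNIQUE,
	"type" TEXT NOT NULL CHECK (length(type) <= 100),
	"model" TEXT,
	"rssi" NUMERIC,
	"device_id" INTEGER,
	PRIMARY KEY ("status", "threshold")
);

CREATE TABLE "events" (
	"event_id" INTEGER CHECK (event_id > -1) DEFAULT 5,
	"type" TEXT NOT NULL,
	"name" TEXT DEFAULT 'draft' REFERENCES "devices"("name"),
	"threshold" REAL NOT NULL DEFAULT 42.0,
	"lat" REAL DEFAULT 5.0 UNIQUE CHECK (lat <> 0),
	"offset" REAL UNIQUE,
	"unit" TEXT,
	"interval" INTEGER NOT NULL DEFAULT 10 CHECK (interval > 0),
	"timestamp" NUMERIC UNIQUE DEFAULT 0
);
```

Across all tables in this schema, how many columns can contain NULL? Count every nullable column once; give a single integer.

sensors: 3 nullable (status, battery, offset — PK (sensor_id) and explicit NOT NULL columns excluded).
alerts: 4 nullable (name, type, battery, serial — PK (alert_id) and explicit NOT NULL columns excluded).
devices: 4 nullable (lat, model, rssi, device_id — PK (status, threshold) and explicit NOT NULL columns excluded).
events: 6 nullable (event_id, name, lat, offset, unit, timestamp — PK none and explicit NOT NULL columns excluded).
Total: 3 + 4 + 4 + 6 = 17.

17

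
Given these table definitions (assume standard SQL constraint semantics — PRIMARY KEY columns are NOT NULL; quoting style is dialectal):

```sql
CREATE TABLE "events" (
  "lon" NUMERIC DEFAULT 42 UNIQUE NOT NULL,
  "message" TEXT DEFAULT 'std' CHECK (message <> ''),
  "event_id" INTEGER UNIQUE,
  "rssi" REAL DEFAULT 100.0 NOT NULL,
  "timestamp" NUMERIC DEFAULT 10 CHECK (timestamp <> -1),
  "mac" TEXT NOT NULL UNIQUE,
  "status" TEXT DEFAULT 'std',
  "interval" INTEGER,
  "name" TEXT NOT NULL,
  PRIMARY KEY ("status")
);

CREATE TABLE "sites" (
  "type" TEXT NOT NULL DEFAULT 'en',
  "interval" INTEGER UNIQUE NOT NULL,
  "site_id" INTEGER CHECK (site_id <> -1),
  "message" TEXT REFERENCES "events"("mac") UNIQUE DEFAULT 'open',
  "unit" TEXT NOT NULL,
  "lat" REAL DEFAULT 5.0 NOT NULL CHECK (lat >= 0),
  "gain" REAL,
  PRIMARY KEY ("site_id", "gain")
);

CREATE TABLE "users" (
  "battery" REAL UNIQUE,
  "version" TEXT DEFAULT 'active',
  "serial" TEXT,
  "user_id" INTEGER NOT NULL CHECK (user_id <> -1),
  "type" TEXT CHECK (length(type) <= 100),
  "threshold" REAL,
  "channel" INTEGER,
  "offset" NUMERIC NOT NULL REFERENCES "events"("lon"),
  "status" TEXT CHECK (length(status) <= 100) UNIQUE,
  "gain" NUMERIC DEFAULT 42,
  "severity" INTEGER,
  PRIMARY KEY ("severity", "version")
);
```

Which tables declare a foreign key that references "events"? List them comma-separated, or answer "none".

sites, users

- sites.message references events(mac).
- users.offset references events(lon).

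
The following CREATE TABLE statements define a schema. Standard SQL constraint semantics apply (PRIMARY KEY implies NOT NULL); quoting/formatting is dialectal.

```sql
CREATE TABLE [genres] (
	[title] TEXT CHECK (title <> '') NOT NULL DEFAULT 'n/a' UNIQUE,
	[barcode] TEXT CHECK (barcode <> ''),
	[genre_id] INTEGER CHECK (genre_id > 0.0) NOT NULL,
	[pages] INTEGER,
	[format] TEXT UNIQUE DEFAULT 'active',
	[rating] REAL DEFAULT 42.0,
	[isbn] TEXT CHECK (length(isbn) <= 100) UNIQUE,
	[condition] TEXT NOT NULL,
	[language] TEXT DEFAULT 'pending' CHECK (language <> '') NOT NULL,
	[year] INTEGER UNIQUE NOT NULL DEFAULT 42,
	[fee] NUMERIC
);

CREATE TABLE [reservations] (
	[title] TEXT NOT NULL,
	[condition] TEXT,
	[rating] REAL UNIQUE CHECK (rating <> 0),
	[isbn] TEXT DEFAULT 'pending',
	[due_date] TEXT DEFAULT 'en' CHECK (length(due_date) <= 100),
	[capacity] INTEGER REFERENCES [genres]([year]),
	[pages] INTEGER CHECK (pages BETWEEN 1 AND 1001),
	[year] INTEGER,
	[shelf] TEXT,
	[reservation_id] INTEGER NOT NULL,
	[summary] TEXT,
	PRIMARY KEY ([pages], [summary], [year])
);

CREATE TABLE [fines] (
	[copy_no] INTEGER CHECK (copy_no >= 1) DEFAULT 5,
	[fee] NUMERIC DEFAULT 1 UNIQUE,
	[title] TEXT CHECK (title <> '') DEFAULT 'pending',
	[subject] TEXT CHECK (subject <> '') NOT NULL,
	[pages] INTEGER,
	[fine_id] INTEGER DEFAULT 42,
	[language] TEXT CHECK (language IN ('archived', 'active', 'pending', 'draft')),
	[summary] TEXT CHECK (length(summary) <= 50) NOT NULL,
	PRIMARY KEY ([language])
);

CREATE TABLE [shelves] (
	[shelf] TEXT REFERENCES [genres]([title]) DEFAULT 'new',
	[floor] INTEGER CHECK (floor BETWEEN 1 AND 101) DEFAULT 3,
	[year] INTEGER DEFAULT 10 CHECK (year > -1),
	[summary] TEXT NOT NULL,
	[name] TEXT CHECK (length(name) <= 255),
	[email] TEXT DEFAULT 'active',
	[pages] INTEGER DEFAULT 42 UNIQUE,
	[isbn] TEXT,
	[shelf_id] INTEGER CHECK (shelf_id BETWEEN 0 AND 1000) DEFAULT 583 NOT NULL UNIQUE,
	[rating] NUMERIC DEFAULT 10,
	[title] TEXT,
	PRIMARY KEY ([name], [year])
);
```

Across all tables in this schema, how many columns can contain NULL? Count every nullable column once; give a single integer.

genres: 6 nullable (barcode, pages, format, rating, isbn, fee — PK none and explicit NOT NULL columns excluded).
reservations: 6 nullable (condition, rating, isbn, due_date, capacity, shelf — PK (pages, summary, year) and explicit NOT NULL columns excluded).
fines: 5 nullable (copy_no, fee, title, pages, fine_id — PK (language) and explicit NOT NULL columns excluded).
shelves: 7 nullable (shelf, floor, email, pages, isbn, rating, title — PK (name, year) and explicit NOT NULL columns excluded).
Total: 6 + 6 + 5 + 7 = 24.

24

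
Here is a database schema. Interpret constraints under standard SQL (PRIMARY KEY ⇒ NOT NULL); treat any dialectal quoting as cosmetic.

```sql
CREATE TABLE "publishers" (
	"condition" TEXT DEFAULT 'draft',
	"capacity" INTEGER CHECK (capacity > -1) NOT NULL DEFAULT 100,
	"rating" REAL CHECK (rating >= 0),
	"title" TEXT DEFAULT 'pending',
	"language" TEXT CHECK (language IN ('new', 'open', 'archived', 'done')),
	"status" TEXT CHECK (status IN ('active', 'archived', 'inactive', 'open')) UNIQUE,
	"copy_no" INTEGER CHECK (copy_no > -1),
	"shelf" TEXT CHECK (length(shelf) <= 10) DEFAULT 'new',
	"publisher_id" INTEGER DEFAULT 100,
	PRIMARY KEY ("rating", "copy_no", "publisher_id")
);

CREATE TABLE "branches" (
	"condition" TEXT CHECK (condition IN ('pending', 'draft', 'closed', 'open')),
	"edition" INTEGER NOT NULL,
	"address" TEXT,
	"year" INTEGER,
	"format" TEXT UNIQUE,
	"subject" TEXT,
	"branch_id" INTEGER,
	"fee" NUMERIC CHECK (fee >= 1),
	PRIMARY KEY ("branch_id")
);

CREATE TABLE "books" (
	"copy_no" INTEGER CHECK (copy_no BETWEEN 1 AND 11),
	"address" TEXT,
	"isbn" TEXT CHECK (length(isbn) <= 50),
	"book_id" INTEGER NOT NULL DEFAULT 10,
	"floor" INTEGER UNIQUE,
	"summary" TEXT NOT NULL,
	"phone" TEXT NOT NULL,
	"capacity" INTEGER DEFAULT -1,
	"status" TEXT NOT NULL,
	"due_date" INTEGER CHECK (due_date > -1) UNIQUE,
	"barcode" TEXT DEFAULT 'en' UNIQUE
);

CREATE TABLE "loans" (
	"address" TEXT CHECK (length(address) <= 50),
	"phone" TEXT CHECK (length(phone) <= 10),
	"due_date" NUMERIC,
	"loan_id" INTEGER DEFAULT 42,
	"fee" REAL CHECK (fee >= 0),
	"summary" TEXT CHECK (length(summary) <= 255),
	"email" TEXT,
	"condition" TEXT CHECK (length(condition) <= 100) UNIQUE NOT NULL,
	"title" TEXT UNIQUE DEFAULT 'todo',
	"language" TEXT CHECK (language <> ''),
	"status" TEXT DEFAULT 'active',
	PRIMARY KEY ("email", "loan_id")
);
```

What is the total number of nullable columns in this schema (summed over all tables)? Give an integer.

26

publishers: 5 nullable (condition, title, language, status, shelf — PK (rating, copy_no, publisher_id) and explicit NOT NULL columns excluded).
branches: 6 nullable (condition, address, year, format, subject, fee — PK (branch_id) and explicit NOT NULL columns excluded).
books: 7 nullable (copy_no, address, isbn, floor, capacity, due_date, barcode — PK none and explicit NOT NULL columns excluded).
loans: 8 nullable (address, phone, due_date, fee, summary, title, language, status — PK (email, loan_id) and explicit NOT NULL columns excluded).
Total: 5 + 6 + 7 + 8 = 26.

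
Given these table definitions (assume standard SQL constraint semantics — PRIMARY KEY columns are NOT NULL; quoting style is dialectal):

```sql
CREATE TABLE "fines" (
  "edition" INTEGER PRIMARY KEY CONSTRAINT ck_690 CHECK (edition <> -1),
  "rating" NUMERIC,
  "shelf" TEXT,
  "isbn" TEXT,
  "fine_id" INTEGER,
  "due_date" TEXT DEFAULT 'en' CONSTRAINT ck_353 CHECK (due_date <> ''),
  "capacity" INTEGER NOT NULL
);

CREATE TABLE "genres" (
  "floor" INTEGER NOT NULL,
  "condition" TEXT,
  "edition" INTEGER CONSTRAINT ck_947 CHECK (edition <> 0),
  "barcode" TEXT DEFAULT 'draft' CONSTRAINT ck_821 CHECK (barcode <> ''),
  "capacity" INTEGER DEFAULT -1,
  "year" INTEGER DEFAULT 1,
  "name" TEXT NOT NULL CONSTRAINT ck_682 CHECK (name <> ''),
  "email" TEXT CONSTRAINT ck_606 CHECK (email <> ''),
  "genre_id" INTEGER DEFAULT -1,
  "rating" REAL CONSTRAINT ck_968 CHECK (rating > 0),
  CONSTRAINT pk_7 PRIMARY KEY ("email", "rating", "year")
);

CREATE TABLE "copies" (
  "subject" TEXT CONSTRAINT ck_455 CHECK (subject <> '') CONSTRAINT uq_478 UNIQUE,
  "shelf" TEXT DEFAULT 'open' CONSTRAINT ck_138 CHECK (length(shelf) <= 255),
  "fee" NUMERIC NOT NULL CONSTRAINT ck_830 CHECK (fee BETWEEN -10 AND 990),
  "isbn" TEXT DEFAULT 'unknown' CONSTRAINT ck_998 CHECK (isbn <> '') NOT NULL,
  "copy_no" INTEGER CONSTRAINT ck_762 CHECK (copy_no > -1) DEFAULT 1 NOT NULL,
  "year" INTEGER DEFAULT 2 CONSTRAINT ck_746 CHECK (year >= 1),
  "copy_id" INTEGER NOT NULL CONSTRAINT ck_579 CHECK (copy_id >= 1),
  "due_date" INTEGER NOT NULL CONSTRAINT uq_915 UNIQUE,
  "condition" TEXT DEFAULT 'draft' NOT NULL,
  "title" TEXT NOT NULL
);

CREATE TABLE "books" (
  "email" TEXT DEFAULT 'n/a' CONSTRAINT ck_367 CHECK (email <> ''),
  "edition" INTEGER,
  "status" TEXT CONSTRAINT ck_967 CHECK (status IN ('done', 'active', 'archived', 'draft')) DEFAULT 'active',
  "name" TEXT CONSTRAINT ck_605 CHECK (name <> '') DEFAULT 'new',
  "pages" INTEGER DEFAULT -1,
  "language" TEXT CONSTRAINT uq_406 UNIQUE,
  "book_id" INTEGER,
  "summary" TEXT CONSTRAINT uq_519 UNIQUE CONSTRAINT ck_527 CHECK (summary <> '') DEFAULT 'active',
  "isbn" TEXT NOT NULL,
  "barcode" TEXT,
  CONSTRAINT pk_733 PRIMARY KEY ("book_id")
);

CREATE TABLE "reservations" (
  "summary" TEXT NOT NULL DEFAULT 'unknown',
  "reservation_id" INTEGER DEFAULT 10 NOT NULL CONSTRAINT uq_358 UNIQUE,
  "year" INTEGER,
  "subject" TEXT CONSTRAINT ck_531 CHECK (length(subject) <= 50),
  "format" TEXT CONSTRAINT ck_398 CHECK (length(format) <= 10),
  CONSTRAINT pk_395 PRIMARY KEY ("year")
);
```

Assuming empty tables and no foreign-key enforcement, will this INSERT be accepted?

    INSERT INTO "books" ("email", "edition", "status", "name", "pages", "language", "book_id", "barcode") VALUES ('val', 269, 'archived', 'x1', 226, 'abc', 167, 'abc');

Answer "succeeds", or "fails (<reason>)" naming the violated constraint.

isbn is omitted from the column list and has no DEFAULT, so it would receive NULL.
But isbn is declared NOT NULL.

fails (NOT NULL on isbn)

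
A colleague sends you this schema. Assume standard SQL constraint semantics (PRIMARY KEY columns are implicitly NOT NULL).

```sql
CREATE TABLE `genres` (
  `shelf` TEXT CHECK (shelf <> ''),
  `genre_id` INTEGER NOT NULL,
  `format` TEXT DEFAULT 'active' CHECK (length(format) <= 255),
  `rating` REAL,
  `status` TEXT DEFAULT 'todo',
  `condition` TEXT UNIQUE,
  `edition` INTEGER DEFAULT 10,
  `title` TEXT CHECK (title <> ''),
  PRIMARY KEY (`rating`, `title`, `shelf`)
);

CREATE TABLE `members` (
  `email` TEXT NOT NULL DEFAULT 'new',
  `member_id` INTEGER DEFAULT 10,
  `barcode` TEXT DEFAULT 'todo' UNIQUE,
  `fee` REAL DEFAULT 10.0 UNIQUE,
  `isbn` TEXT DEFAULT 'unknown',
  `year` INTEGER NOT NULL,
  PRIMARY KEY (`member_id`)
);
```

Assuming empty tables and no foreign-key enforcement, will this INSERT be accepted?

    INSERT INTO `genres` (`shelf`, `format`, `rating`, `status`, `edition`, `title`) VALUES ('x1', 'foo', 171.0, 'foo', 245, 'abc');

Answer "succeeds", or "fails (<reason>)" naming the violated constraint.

genre_id is omitted from the column list and has no DEFAULT, so it would receive NULL.
But genre_id is declared NOT NULL.

fails (NOT NULL on genre_id)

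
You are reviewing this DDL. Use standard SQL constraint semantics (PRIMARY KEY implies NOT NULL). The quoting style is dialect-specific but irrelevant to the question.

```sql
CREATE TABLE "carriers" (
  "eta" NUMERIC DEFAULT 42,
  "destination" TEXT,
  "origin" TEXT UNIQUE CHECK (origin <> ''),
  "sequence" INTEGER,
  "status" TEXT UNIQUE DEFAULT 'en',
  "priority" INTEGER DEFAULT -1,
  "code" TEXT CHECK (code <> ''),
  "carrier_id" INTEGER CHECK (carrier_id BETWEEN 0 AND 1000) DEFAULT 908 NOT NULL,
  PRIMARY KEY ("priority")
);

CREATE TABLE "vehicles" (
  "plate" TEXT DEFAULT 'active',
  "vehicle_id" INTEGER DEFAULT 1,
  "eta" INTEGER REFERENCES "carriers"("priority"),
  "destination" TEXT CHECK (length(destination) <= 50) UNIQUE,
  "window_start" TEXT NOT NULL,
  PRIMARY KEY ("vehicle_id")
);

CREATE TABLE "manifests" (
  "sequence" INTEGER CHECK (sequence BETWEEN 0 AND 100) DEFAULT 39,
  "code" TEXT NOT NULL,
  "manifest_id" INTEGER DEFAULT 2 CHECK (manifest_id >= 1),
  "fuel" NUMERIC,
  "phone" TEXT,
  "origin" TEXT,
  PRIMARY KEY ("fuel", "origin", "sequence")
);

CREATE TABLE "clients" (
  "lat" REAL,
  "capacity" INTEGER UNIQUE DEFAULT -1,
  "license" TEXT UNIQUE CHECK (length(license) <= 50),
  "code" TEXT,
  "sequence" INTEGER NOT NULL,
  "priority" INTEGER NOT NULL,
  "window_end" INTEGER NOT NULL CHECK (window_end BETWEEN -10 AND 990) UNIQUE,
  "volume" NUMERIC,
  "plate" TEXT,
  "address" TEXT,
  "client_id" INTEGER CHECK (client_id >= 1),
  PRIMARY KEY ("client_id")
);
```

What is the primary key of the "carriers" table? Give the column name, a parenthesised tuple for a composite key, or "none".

priority is declared PRIMARY KEY as a table-level PRIMARY KEY clause.

priority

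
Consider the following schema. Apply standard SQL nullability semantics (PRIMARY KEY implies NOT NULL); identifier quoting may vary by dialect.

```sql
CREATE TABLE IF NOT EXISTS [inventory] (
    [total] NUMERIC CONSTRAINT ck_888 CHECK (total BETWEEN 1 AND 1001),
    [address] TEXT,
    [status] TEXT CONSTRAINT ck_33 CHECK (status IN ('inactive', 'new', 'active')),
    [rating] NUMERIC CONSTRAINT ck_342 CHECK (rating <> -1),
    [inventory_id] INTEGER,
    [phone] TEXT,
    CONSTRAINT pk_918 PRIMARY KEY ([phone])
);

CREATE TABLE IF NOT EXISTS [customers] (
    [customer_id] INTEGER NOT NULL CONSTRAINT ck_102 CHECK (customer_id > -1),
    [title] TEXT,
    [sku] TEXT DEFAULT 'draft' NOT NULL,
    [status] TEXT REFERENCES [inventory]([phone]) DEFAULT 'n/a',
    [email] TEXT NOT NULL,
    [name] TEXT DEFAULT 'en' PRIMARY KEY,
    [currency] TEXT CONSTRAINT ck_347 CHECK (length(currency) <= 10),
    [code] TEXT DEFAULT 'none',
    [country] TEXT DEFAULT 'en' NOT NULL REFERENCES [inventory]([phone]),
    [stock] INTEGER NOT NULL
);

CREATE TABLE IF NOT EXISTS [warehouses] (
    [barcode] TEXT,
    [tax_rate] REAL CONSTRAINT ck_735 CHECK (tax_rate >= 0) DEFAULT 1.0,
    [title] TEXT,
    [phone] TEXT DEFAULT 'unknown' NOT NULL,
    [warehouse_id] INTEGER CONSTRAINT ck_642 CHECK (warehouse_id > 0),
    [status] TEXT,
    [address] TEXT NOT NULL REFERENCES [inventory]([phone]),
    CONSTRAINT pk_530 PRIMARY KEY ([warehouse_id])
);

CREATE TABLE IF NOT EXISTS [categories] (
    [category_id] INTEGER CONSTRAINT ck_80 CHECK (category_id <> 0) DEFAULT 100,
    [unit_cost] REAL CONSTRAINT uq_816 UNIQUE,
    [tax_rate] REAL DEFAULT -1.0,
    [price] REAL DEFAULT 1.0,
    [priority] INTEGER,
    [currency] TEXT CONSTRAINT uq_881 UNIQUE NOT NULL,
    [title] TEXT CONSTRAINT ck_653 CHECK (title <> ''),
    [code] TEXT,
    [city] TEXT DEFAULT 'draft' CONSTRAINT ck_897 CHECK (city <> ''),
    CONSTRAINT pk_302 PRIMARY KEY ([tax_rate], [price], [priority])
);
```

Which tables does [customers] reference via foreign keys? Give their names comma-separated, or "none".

inventory

- status REFERENCES inventory(phone).
- country REFERENCES inventory(phone).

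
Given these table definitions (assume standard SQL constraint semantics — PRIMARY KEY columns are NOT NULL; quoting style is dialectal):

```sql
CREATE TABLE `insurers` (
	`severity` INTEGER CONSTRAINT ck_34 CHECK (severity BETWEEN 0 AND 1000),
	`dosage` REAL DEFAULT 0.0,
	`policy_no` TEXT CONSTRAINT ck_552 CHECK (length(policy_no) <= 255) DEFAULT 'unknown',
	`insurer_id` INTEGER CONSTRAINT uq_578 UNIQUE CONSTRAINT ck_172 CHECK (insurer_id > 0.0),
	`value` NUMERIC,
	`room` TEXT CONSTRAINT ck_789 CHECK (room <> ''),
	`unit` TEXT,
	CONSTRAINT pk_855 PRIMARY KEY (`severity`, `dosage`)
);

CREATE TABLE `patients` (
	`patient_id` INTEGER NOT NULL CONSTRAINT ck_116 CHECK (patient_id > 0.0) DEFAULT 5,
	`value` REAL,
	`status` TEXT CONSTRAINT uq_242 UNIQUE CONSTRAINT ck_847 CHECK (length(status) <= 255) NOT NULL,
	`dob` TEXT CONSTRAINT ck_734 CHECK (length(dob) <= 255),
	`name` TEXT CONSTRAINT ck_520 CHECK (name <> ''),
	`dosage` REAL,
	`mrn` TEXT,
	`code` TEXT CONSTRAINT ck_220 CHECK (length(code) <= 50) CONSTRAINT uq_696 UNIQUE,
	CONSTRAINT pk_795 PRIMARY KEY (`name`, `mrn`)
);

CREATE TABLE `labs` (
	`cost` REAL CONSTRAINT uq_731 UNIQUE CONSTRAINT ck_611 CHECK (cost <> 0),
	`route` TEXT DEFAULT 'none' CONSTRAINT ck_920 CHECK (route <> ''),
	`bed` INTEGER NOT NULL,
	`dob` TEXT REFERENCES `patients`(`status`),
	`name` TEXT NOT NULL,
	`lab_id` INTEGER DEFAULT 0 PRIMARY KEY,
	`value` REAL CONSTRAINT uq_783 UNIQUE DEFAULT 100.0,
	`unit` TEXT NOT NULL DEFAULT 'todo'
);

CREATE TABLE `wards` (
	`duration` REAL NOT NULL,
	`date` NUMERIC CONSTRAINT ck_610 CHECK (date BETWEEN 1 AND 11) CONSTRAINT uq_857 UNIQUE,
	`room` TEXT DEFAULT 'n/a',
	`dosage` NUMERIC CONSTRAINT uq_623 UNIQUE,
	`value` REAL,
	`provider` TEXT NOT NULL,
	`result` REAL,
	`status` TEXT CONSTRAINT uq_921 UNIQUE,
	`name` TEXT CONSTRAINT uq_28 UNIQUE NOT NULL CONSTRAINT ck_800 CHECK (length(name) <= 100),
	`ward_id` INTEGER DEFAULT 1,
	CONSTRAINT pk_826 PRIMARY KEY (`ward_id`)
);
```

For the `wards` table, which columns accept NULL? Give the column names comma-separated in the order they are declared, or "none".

- duration: declared NOT NULL → not nullable.
- date: CHECK does not forbid NULL (a CHECK constraint passes when its expression is NULL) → nullable.
- room: DEFAULT only fills an omitted column; an explicit NULL is still allowed → nullable.
- dosage: UNIQUE does not imply NOT NULL → nullable.
- value: no NOT NULL constraint applies → nullable.
- provider: declared NOT NULL → not nullable.
- result: no NOT NULL constraint applies → nullable.
- status: UNIQUE does not imply NOT NULL → nullable.
- name: declared NOT NULL → not nullable.
- ward_id: part of the PRIMARY KEY, which implies NOT NULL → not nullable.

date, room, dosage, value, result, status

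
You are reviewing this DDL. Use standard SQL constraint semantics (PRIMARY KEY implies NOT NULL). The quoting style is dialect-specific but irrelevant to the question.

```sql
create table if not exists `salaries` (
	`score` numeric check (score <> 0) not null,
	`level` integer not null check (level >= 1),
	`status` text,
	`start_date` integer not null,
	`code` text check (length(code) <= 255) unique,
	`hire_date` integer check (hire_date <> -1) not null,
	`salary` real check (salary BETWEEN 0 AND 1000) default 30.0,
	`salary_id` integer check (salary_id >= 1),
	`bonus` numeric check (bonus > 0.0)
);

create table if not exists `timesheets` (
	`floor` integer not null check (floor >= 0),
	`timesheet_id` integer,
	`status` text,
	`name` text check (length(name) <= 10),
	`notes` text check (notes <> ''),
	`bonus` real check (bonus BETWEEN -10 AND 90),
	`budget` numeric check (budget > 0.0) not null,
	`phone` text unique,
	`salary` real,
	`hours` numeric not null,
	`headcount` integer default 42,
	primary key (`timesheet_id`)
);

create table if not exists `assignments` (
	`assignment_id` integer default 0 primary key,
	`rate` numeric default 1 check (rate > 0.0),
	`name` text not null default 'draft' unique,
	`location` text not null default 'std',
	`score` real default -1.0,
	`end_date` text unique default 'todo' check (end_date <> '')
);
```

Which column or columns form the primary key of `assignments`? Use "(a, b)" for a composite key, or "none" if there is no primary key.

assignment_id

assignment_id is declared PRIMARY KEY inline on the column.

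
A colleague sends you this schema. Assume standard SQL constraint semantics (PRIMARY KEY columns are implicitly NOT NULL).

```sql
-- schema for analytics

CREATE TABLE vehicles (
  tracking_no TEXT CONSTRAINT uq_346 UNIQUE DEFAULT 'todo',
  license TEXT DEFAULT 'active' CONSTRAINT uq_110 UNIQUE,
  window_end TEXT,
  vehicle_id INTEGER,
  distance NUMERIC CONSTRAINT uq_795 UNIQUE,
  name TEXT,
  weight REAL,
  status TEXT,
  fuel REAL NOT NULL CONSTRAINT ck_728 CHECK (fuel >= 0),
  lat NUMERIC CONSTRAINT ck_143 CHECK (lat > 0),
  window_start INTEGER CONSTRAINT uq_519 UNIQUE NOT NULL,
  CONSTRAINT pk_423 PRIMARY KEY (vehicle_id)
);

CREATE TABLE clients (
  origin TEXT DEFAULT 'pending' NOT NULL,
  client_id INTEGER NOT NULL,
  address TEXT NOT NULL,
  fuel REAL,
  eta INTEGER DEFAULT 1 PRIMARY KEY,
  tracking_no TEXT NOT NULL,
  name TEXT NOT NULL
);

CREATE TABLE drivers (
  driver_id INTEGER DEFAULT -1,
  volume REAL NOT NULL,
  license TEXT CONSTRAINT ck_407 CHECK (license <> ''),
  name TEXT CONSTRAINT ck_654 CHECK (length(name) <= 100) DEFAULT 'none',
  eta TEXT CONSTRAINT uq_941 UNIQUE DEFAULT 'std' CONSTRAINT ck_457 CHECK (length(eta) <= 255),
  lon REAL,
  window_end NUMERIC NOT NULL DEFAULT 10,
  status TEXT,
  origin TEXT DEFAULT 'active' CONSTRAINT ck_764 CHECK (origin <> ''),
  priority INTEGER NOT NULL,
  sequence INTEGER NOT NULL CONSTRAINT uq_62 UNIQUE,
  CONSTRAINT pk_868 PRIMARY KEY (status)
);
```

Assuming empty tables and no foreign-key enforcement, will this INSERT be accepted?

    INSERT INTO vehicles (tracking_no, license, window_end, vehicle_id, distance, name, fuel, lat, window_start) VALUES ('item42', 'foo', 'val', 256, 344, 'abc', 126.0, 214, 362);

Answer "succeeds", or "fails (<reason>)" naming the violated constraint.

succeeds

NOT NULL columns: fuel is supplied; vehicle_id is supplied; window_start is supplied.
CHECK constraints: 126.0 satisfies (fuel >= 0); 214 satisfies (lat > 0).
No constraint is violated.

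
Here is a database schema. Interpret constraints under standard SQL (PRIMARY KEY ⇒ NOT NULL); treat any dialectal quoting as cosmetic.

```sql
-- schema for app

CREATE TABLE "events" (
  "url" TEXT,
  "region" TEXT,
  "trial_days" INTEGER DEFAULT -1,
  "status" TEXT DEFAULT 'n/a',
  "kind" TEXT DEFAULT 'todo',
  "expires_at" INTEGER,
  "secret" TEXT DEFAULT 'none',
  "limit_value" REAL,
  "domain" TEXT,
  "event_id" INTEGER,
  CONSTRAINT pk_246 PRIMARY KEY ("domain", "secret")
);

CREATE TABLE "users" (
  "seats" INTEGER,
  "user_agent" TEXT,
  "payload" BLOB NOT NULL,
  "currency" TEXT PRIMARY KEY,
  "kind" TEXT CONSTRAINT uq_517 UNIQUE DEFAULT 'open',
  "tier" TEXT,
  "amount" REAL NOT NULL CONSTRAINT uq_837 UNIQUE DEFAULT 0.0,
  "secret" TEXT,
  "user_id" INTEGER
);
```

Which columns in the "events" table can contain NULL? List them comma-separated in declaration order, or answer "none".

- url: no NOT NULL constraint applies → nullable.
- region: no NOT NULL constraint applies → nullable.
- trial_days: DEFAULT only fills an omitted column; an explicit NULL is still allowed → nullable.
- status: DEFAULT only fills an omitted column; an explicit NULL is still allowed → nullable.
- kind: DEFAULT only fills an omitted column; an explicit NULL is still allowed → nullable.
- expires_at: no NOT NULL constraint applies → nullable.
- secret: part of the PRIMARY KEY, which implies NOT NULL → not nullable.
- limit_value: no NOT NULL constraint applies → nullable.
- domain: part of the PRIMARY KEY, which implies NOT NULL → not nullable.
- event_id: no NOT NULL constraint applies → nullable.

url, region, trial_days, status, kind, expires_at, limit_value, event_id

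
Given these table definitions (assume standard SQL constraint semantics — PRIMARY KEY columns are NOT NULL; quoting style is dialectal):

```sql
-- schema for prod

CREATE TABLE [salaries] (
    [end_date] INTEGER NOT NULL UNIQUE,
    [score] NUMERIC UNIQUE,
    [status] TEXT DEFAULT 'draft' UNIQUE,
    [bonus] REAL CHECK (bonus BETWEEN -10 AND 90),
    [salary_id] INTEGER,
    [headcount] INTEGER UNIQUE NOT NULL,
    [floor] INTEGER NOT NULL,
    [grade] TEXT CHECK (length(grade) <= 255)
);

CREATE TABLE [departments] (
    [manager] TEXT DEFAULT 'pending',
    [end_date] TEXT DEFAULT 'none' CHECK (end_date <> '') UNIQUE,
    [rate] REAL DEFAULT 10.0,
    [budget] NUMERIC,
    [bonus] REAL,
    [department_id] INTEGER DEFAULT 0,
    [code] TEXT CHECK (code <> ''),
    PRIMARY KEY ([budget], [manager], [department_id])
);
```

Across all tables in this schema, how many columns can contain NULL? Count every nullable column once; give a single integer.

9

salaries: 5 nullable (score, status, bonus, salary_id, grade — PK none and explicit NOT NULL columns excluded).
departments: 4 nullable (end_date, rate, bonus, code — PK (budget, manager, department_id) and explicit NOT NULL columns excluded).
Total: 5 + 4 = 9.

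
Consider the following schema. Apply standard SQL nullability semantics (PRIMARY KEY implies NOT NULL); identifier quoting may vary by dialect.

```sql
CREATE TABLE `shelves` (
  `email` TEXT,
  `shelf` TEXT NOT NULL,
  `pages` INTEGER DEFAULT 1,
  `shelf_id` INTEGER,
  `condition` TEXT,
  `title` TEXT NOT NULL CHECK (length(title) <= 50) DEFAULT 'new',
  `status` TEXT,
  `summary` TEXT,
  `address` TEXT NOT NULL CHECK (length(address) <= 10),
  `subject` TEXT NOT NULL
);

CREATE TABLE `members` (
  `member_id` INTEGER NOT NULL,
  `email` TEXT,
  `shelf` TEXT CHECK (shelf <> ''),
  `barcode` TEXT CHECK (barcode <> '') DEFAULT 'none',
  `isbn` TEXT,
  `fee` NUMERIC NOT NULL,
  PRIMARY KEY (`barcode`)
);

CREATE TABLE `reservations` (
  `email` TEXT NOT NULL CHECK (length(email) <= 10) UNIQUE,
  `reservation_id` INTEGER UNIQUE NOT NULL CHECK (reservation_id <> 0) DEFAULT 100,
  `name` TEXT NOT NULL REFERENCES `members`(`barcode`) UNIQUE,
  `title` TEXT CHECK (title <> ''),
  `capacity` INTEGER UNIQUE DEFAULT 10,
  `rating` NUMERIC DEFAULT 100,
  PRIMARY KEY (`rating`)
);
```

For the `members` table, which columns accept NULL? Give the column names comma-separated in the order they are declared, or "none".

- member_id: declared NOT NULL → not nullable.
- email: no NOT NULL constraint applies → nullable.
- shelf: CHECK does not forbid NULL (a CHECK constraint passes when its expression is NULL) → nullable.
- barcode: part of the PRIMARY KEY, which implies NOT NULL → not nullable.
- isbn: no NOT NULL constraint applies → nullable.
- fee: declared NOT NULL → not nullable.

email, shelf, isbn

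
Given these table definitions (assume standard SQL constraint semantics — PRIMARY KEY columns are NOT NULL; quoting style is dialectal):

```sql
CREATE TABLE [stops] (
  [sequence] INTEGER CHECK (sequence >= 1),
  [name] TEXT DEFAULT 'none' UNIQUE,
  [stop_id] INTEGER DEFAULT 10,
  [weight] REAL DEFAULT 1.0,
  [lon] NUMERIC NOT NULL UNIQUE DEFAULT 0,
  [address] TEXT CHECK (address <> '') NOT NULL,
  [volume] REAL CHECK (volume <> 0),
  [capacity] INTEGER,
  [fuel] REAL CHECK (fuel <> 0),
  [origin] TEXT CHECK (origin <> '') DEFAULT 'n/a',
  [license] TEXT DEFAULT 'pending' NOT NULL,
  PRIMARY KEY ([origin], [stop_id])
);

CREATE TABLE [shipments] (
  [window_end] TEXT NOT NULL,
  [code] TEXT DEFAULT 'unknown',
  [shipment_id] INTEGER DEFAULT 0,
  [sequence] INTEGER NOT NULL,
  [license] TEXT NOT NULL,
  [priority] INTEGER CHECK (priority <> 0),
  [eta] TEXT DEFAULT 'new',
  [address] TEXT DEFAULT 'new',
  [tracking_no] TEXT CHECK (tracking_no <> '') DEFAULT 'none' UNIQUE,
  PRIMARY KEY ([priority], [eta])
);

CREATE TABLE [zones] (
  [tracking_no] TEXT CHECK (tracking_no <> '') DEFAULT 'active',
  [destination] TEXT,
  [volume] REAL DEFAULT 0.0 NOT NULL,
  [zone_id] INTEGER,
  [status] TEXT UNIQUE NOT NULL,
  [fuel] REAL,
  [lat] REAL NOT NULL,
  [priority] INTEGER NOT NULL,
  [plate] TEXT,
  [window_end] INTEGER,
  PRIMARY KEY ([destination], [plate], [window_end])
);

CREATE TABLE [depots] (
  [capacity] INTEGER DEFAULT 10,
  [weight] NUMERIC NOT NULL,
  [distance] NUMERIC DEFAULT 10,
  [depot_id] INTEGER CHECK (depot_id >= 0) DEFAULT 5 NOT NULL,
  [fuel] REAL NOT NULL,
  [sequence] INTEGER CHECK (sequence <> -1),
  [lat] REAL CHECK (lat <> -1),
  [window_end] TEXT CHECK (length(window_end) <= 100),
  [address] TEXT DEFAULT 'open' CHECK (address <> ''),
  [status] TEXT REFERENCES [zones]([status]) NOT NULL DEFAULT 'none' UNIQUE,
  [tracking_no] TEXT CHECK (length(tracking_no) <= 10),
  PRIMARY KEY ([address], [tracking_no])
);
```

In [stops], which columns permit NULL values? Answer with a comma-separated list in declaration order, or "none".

- sequence: CHECK does not forbid NULL (a CHECK constraint passes when its expression is NULL) → nullable.
- name: UNIQUE does not imply NOT NULL → nullable.
- stop_id: part of the PRIMARY KEY, which implies NOT NULL → not nullable.
- weight: DEFAULT only fills an omitted column; an explicit NULL is still allowed → nullable.
- lon: declared NOT NULL → not nullable.
- address: declared NOT NULL → not nullable.
- volume: CHECK does not forbid NULL (a CHECK constraint passes when its expression is NULL) → nullable.
- capacity: no NOT NULL constraint applies → nullable.
- fuel: CHECK does not forbid NULL (a CHECK constraint passes when its expression is NULL) → nullable.
- origin: part of the PRIMARY KEY, which implies NOT NULL → not nullable.
- license: declared NOT NULL → not nullable.

sequence, name, weight, volume, capacity, fuel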